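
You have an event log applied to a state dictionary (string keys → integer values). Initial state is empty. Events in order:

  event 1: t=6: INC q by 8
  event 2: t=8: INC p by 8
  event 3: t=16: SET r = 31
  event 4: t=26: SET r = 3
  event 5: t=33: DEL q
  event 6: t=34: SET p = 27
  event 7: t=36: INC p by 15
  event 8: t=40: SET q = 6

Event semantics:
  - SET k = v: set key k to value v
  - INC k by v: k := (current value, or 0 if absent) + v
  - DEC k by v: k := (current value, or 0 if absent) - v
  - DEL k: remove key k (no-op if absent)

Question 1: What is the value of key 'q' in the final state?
Answer: 6

Derivation:
Track key 'q' through all 8 events:
  event 1 (t=6: INC q by 8): q (absent) -> 8
  event 2 (t=8: INC p by 8): q unchanged
  event 3 (t=16: SET r = 31): q unchanged
  event 4 (t=26: SET r = 3): q unchanged
  event 5 (t=33: DEL q): q 8 -> (absent)
  event 6 (t=34: SET p = 27): q unchanged
  event 7 (t=36: INC p by 15): q unchanged
  event 8 (t=40: SET q = 6): q (absent) -> 6
Final: q = 6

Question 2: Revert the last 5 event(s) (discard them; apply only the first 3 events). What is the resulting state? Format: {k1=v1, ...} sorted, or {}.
Keep first 3 events (discard last 5):
  after event 1 (t=6: INC q by 8): {q=8}
  after event 2 (t=8: INC p by 8): {p=8, q=8}
  after event 3 (t=16: SET r = 31): {p=8, q=8, r=31}

Answer: {p=8, q=8, r=31}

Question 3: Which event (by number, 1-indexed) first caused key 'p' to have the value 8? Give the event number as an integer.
Looking for first event where p becomes 8:
  event 2: p (absent) -> 8  <-- first match

Answer: 2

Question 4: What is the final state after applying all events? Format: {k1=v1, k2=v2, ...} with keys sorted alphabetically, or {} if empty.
  after event 1 (t=6: INC q by 8): {q=8}
  after event 2 (t=8: INC p by 8): {p=8, q=8}
  after event 3 (t=16: SET r = 31): {p=8, q=8, r=31}
  after event 4 (t=26: SET r = 3): {p=8, q=8, r=3}
  after event 5 (t=33: DEL q): {p=8, r=3}
  after event 6 (t=34: SET p = 27): {p=27, r=3}
  after event 7 (t=36: INC p by 15): {p=42, r=3}
  after event 8 (t=40: SET q = 6): {p=42, q=6, r=3}

Answer: {p=42, q=6, r=3}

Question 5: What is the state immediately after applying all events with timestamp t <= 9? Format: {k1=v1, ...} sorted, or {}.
Apply events with t <= 9 (2 events):
  after event 1 (t=6: INC q by 8): {q=8}
  after event 2 (t=8: INC p by 8): {p=8, q=8}

Answer: {p=8, q=8}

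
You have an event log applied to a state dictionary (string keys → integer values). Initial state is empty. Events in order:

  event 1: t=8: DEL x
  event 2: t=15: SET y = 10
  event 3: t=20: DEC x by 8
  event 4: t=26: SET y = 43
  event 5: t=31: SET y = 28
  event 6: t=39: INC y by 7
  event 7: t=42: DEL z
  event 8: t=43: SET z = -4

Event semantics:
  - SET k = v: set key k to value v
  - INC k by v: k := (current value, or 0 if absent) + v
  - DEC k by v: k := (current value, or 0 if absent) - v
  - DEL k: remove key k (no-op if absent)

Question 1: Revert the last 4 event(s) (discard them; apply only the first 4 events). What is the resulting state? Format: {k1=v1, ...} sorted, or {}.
Keep first 4 events (discard last 4):
  after event 1 (t=8: DEL x): {}
  after event 2 (t=15: SET y = 10): {y=10}
  after event 3 (t=20: DEC x by 8): {x=-8, y=10}
  after event 4 (t=26: SET y = 43): {x=-8, y=43}

Answer: {x=-8, y=43}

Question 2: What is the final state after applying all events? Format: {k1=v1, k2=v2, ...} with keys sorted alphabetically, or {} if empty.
  after event 1 (t=8: DEL x): {}
  after event 2 (t=15: SET y = 10): {y=10}
  after event 3 (t=20: DEC x by 8): {x=-8, y=10}
  after event 4 (t=26: SET y = 43): {x=-8, y=43}
  after event 5 (t=31: SET y = 28): {x=-8, y=28}
  after event 6 (t=39: INC y by 7): {x=-8, y=35}
  after event 7 (t=42: DEL z): {x=-8, y=35}
  after event 8 (t=43: SET z = -4): {x=-8, y=35, z=-4}

Answer: {x=-8, y=35, z=-4}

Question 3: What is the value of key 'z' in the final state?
Track key 'z' through all 8 events:
  event 1 (t=8: DEL x): z unchanged
  event 2 (t=15: SET y = 10): z unchanged
  event 3 (t=20: DEC x by 8): z unchanged
  event 4 (t=26: SET y = 43): z unchanged
  event 5 (t=31: SET y = 28): z unchanged
  event 6 (t=39: INC y by 7): z unchanged
  event 7 (t=42: DEL z): z (absent) -> (absent)
  event 8 (t=43: SET z = -4): z (absent) -> -4
Final: z = -4

Answer: -4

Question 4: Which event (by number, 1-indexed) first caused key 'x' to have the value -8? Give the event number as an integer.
Answer: 3

Derivation:
Looking for first event where x becomes -8:
  event 3: x (absent) -> -8  <-- first match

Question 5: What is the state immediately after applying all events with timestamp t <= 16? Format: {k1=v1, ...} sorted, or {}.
Apply events with t <= 16 (2 events):
  after event 1 (t=8: DEL x): {}
  after event 2 (t=15: SET y = 10): {y=10}

Answer: {y=10}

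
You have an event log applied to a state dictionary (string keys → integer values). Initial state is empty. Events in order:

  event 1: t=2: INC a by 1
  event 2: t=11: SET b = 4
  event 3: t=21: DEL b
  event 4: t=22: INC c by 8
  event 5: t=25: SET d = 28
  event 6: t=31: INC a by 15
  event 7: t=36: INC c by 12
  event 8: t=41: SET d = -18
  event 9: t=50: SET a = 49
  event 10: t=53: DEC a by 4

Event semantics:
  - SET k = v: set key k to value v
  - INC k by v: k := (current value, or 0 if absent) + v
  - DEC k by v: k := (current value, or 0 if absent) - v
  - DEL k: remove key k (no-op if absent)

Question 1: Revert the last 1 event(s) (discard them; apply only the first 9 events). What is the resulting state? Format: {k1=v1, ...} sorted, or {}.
Answer: {a=49, c=20, d=-18}

Derivation:
Keep first 9 events (discard last 1):
  after event 1 (t=2: INC a by 1): {a=1}
  after event 2 (t=11: SET b = 4): {a=1, b=4}
  after event 3 (t=21: DEL b): {a=1}
  after event 4 (t=22: INC c by 8): {a=1, c=8}
  after event 5 (t=25: SET d = 28): {a=1, c=8, d=28}
  after event 6 (t=31: INC a by 15): {a=16, c=8, d=28}
  after event 7 (t=36: INC c by 12): {a=16, c=20, d=28}
  after event 8 (t=41: SET d = -18): {a=16, c=20, d=-18}
  after event 9 (t=50: SET a = 49): {a=49, c=20, d=-18}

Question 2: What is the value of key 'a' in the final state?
Track key 'a' through all 10 events:
  event 1 (t=2: INC a by 1): a (absent) -> 1
  event 2 (t=11: SET b = 4): a unchanged
  event 3 (t=21: DEL b): a unchanged
  event 4 (t=22: INC c by 8): a unchanged
  event 5 (t=25: SET d = 28): a unchanged
  event 6 (t=31: INC a by 15): a 1 -> 16
  event 7 (t=36: INC c by 12): a unchanged
  event 8 (t=41: SET d = -18): a unchanged
  event 9 (t=50: SET a = 49): a 16 -> 49
  event 10 (t=53: DEC a by 4): a 49 -> 45
Final: a = 45

Answer: 45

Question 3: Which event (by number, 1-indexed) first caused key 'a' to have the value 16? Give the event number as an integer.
Looking for first event where a becomes 16:
  event 1: a = 1
  event 2: a = 1
  event 3: a = 1
  event 4: a = 1
  event 5: a = 1
  event 6: a 1 -> 16  <-- first match

Answer: 6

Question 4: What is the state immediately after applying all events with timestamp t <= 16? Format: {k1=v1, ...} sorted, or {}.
Apply events with t <= 16 (2 events):
  after event 1 (t=2: INC a by 1): {a=1}
  after event 2 (t=11: SET b = 4): {a=1, b=4}

Answer: {a=1, b=4}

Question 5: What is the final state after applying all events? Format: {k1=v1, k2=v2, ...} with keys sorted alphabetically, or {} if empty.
Answer: {a=45, c=20, d=-18}

Derivation:
  after event 1 (t=2: INC a by 1): {a=1}
  after event 2 (t=11: SET b = 4): {a=1, b=4}
  after event 3 (t=21: DEL b): {a=1}
  after event 4 (t=22: INC c by 8): {a=1, c=8}
  after event 5 (t=25: SET d = 28): {a=1, c=8, d=28}
  after event 6 (t=31: INC a by 15): {a=16, c=8, d=28}
  after event 7 (t=36: INC c by 12): {a=16, c=20, d=28}
  after event 8 (t=41: SET d = -18): {a=16, c=20, d=-18}
  after event 9 (t=50: SET a = 49): {a=49, c=20, d=-18}
  after event 10 (t=53: DEC a by 4): {a=45, c=20, d=-18}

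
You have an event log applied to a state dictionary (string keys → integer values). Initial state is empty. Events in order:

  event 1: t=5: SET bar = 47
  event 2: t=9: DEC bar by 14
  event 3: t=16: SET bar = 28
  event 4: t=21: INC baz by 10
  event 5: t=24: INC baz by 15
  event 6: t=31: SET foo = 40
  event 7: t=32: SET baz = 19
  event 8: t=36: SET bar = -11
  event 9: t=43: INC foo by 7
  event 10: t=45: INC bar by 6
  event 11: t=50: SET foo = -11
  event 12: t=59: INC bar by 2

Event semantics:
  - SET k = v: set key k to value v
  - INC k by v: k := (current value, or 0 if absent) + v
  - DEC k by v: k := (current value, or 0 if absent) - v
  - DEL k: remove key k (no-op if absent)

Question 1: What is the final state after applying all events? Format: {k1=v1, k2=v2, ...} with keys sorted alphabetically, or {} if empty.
  after event 1 (t=5: SET bar = 47): {bar=47}
  after event 2 (t=9: DEC bar by 14): {bar=33}
  after event 3 (t=16: SET bar = 28): {bar=28}
  after event 4 (t=21: INC baz by 10): {bar=28, baz=10}
  after event 5 (t=24: INC baz by 15): {bar=28, baz=25}
  after event 6 (t=31: SET foo = 40): {bar=28, baz=25, foo=40}
  after event 7 (t=32: SET baz = 19): {bar=28, baz=19, foo=40}
  after event 8 (t=36: SET bar = -11): {bar=-11, baz=19, foo=40}
  after event 9 (t=43: INC foo by 7): {bar=-11, baz=19, foo=47}
  after event 10 (t=45: INC bar by 6): {bar=-5, baz=19, foo=47}
  after event 11 (t=50: SET foo = -11): {bar=-5, baz=19, foo=-11}
  after event 12 (t=59: INC bar by 2): {bar=-3, baz=19, foo=-11}

Answer: {bar=-3, baz=19, foo=-11}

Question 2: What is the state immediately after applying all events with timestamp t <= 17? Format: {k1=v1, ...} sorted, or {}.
Apply events with t <= 17 (3 events):
  after event 1 (t=5: SET bar = 47): {bar=47}
  after event 2 (t=9: DEC bar by 14): {bar=33}
  after event 3 (t=16: SET bar = 28): {bar=28}

Answer: {bar=28}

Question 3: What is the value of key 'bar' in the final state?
Answer: -3

Derivation:
Track key 'bar' through all 12 events:
  event 1 (t=5: SET bar = 47): bar (absent) -> 47
  event 2 (t=9: DEC bar by 14): bar 47 -> 33
  event 3 (t=16: SET bar = 28): bar 33 -> 28
  event 4 (t=21: INC baz by 10): bar unchanged
  event 5 (t=24: INC baz by 15): bar unchanged
  event 6 (t=31: SET foo = 40): bar unchanged
  event 7 (t=32: SET baz = 19): bar unchanged
  event 8 (t=36: SET bar = -11): bar 28 -> -11
  event 9 (t=43: INC foo by 7): bar unchanged
  event 10 (t=45: INC bar by 6): bar -11 -> -5
  event 11 (t=50: SET foo = -11): bar unchanged
  event 12 (t=59: INC bar by 2): bar -5 -> -3
Final: bar = -3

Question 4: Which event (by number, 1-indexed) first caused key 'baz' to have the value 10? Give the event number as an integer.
Looking for first event where baz becomes 10:
  event 4: baz (absent) -> 10  <-- first match

Answer: 4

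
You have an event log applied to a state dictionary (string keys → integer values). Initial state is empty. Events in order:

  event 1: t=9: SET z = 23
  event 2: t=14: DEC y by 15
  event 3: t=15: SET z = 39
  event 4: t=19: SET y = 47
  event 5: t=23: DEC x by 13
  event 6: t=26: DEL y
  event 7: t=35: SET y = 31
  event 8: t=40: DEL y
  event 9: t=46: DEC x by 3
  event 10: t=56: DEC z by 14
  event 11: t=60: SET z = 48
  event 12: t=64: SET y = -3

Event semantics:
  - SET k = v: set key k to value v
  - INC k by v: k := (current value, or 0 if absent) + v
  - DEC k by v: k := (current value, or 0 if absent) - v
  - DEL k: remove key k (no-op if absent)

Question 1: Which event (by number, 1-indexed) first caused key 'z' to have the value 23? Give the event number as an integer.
Answer: 1

Derivation:
Looking for first event where z becomes 23:
  event 1: z (absent) -> 23  <-- first match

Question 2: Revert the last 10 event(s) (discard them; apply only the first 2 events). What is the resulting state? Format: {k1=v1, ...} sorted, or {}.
Keep first 2 events (discard last 10):
  after event 1 (t=9: SET z = 23): {z=23}
  after event 2 (t=14: DEC y by 15): {y=-15, z=23}

Answer: {y=-15, z=23}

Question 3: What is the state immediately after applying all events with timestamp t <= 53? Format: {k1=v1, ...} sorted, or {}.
Apply events with t <= 53 (9 events):
  after event 1 (t=9: SET z = 23): {z=23}
  after event 2 (t=14: DEC y by 15): {y=-15, z=23}
  after event 3 (t=15: SET z = 39): {y=-15, z=39}
  after event 4 (t=19: SET y = 47): {y=47, z=39}
  after event 5 (t=23: DEC x by 13): {x=-13, y=47, z=39}
  after event 6 (t=26: DEL y): {x=-13, z=39}
  after event 7 (t=35: SET y = 31): {x=-13, y=31, z=39}
  after event 8 (t=40: DEL y): {x=-13, z=39}
  after event 9 (t=46: DEC x by 3): {x=-16, z=39}

Answer: {x=-16, z=39}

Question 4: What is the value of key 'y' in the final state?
Track key 'y' through all 12 events:
  event 1 (t=9: SET z = 23): y unchanged
  event 2 (t=14: DEC y by 15): y (absent) -> -15
  event 3 (t=15: SET z = 39): y unchanged
  event 4 (t=19: SET y = 47): y -15 -> 47
  event 5 (t=23: DEC x by 13): y unchanged
  event 6 (t=26: DEL y): y 47 -> (absent)
  event 7 (t=35: SET y = 31): y (absent) -> 31
  event 8 (t=40: DEL y): y 31 -> (absent)
  event 9 (t=46: DEC x by 3): y unchanged
  event 10 (t=56: DEC z by 14): y unchanged
  event 11 (t=60: SET z = 48): y unchanged
  event 12 (t=64: SET y = -3): y (absent) -> -3
Final: y = -3

Answer: -3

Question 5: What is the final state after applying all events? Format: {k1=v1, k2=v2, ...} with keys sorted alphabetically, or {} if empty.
Answer: {x=-16, y=-3, z=48}

Derivation:
  after event 1 (t=9: SET z = 23): {z=23}
  after event 2 (t=14: DEC y by 15): {y=-15, z=23}
  after event 3 (t=15: SET z = 39): {y=-15, z=39}
  after event 4 (t=19: SET y = 47): {y=47, z=39}
  after event 5 (t=23: DEC x by 13): {x=-13, y=47, z=39}
  after event 6 (t=26: DEL y): {x=-13, z=39}
  after event 7 (t=35: SET y = 31): {x=-13, y=31, z=39}
  after event 8 (t=40: DEL y): {x=-13, z=39}
  after event 9 (t=46: DEC x by 3): {x=-16, z=39}
  after event 10 (t=56: DEC z by 14): {x=-16, z=25}
  after event 11 (t=60: SET z = 48): {x=-16, z=48}
  after event 12 (t=64: SET y = -3): {x=-16, y=-3, z=48}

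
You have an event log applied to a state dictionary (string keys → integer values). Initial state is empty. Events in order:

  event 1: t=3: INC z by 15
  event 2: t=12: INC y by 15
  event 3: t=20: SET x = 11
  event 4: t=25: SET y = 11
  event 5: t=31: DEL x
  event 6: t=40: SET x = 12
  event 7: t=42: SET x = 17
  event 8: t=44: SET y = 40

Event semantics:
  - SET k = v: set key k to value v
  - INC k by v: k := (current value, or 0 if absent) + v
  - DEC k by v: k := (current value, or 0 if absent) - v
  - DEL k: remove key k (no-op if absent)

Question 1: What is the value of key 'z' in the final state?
Answer: 15

Derivation:
Track key 'z' through all 8 events:
  event 1 (t=3: INC z by 15): z (absent) -> 15
  event 2 (t=12: INC y by 15): z unchanged
  event 3 (t=20: SET x = 11): z unchanged
  event 4 (t=25: SET y = 11): z unchanged
  event 5 (t=31: DEL x): z unchanged
  event 6 (t=40: SET x = 12): z unchanged
  event 7 (t=42: SET x = 17): z unchanged
  event 8 (t=44: SET y = 40): z unchanged
Final: z = 15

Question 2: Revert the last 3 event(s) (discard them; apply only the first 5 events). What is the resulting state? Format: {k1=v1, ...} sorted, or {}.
Keep first 5 events (discard last 3):
  after event 1 (t=3: INC z by 15): {z=15}
  after event 2 (t=12: INC y by 15): {y=15, z=15}
  after event 3 (t=20: SET x = 11): {x=11, y=15, z=15}
  after event 4 (t=25: SET y = 11): {x=11, y=11, z=15}
  after event 5 (t=31: DEL x): {y=11, z=15}

Answer: {y=11, z=15}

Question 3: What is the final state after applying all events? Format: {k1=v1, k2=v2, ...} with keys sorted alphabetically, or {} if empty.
Answer: {x=17, y=40, z=15}

Derivation:
  after event 1 (t=3: INC z by 15): {z=15}
  after event 2 (t=12: INC y by 15): {y=15, z=15}
  after event 3 (t=20: SET x = 11): {x=11, y=15, z=15}
  after event 4 (t=25: SET y = 11): {x=11, y=11, z=15}
  after event 5 (t=31: DEL x): {y=11, z=15}
  after event 6 (t=40: SET x = 12): {x=12, y=11, z=15}
  after event 7 (t=42: SET x = 17): {x=17, y=11, z=15}
  after event 8 (t=44: SET y = 40): {x=17, y=40, z=15}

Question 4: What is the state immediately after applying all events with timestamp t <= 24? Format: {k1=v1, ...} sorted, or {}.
Answer: {x=11, y=15, z=15}

Derivation:
Apply events with t <= 24 (3 events):
  after event 1 (t=3: INC z by 15): {z=15}
  after event 2 (t=12: INC y by 15): {y=15, z=15}
  after event 3 (t=20: SET x = 11): {x=11, y=15, z=15}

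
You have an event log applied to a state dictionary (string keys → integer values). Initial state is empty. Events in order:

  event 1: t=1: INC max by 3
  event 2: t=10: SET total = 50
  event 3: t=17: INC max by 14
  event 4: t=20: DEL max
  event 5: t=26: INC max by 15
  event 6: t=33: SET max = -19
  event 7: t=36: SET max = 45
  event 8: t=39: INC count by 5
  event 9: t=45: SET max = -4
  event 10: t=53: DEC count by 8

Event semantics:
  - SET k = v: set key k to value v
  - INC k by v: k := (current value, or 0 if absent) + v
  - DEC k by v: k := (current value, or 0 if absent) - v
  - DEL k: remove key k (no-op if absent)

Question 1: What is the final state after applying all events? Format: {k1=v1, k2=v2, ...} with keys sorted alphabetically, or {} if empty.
  after event 1 (t=1: INC max by 3): {max=3}
  after event 2 (t=10: SET total = 50): {max=3, total=50}
  after event 3 (t=17: INC max by 14): {max=17, total=50}
  after event 4 (t=20: DEL max): {total=50}
  after event 5 (t=26: INC max by 15): {max=15, total=50}
  after event 6 (t=33: SET max = -19): {max=-19, total=50}
  after event 7 (t=36: SET max = 45): {max=45, total=50}
  after event 8 (t=39: INC count by 5): {count=5, max=45, total=50}
  after event 9 (t=45: SET max = -4): {count=5, max=-4, total=50}
  after event 10 (t=53: DEC count by 8): {count=-3, max=-4, total=50}

Answer: {count=-3, max=-4, total=50}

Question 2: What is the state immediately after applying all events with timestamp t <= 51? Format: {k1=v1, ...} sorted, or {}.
Apply events with t <= 51 (9 events):
  after event 1 (t=1: INC max by 3): {max=3}
  after event 2 (t=10: SET total = 50): {max=3, total=50}
  after event 3 (t=17: INC max by 14): {max=17, total=50}
  after event 4 (t=20: DEL max): {total=50}
  after event 5 (t=26: INC max by 15): {max=15, total=50}
  after event 6 (t=33: SET max = -19): {max=-19, total=50}
  after event 7 (t=36: SET max = 45): {max=45, total=50}
  after event 8 (t=39: INC count by 5): {count=5, max=45, total=50}
  after event 9 (t=45: SET max = -4): {count=5, max=-4, total=50}

Answer: {count=5, max=-4, total=50}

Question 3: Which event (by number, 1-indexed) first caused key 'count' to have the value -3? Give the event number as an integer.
Answer: 10

Derivation:
Looking for first event where count becomes -3:
  event 8: count = 5
  event 9: count = 5
  event 10: count 5 -> -3  <-- first match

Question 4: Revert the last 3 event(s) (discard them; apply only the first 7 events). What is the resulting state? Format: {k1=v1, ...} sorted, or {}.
Keep first 7 events (discard last 3):
  after event 1 (t=1: INC max by 3): {max=3}
  after event 2 (t=10: SET total = 50): {max=3, total=50}
  after event 3 (t=17: INC max by 14): {max=17, total=50}
  after event 4 (t=20: DEL max): {total=50}
  after event 5 (t=26: INC max by 15): {max=15, total=50}
  after event 6 (t=33: SET max = -19): {max=-19, total=50}
  after event 7 (t=36: SET max = 45): {max=45, total=50}

Answer: {max=45, total=50}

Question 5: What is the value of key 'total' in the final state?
Answer: 50

Derivation:
Track key 'total' through all 10 events:
  event 1 (t=1: INC max by 3): total unchanged
  event 2 (t=10: SET total = 50): total (absent) -> 50
  event 3 (t=17: INC max by 14): total unchanged
  event 4 (t=20: DEL max): total unchanged
  event 5 (t=26: INC max by 15): total unchanged
  event 6 (t=33: SET max = -19): total unchanged
  event 7 (t=36: SET max = 45): total unchanged
  event 8 (t=39: INC count by 5): total unchanged
  event 9 (t=45: SET max = -4): total unchanged
  event 10 (t=53: DEC count by 8): total unchanged
Final: total = 50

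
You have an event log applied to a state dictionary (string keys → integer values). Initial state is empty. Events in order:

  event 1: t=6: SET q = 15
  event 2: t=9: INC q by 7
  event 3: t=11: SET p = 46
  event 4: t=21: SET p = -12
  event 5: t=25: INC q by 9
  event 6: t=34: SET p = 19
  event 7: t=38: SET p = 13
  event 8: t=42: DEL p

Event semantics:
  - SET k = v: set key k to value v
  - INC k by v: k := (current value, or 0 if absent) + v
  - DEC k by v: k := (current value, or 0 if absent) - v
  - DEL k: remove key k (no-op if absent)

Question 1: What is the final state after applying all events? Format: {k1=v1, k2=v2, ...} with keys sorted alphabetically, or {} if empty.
Answer: {q=31}

Derivation:
  after event 1 (t=6: SET q = 15): {q=15}
  after event 2 (t=9: INC q by 7): {q=22}
  after event 3 (t=11: SET p = 46): {p=46, q=22}
  after event 4 (t=21: SET p = -12): {p=-12, q=22}
  after event 5 (t=25: INC q by 9): {p=-12, q=31}
  after event 6 (t=34: SET p = 19): {p=19, q=31}
  after event 7 (t=38: SET p = 13): {p=13, q=31}
  after event 8 (t=42: DEL p): {q=31}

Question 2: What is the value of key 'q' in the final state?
Answer: 31

Derivation:
Track key 'q' through all 8 events:
  event 1 (t=6: SET q = 15): q (absent) -> 15
  event 2 (t=9: INC q by 7): q 15 -> 22
  event 3 (t=11: SET p = 46): q unchanged
  event 4 (t=21: SET p = -12): q unchanged
  event 5 (t=25: INC q by 9): q 22 -> 31
  event 6 (t=34: SET p = 19): q unchanged
  event 7 (t=38: SET p = 13): q unchanged
  event 8 (t=42: DEL p): q unchanged
Final: q = 31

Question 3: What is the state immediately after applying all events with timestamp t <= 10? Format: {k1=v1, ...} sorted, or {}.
Apply events with t <= 10 (2 events):
  after event 1 (t=6: SET q = 15): {q=15}
  after event 2 (t=9: INC q by 7): {q=22}

Answer: {q=22}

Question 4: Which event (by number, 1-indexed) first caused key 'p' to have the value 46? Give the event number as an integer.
Answer: 3

Derivation:
Looking for first event where p becomes 46:
  event 3: p (absent) -> 46  <-- first match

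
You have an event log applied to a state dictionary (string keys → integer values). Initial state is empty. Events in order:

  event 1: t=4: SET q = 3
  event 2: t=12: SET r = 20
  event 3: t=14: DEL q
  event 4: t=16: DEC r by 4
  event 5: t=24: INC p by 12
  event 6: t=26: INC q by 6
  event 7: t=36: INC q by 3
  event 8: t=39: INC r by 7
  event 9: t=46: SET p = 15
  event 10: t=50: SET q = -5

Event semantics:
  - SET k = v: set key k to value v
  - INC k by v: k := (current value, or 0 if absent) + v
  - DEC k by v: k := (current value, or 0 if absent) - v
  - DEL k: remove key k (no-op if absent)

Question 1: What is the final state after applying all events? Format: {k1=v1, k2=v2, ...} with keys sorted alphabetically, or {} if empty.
Answer: {p=15, q=-5, r=23}

Derivation:
  after event 1 (t=4: SET q = 3): {q=3}
  after event 2 (t=12: SET r = 20): {q=3, r=20}
  after event 3 (t=14: DEL q): {r=20}
  after event 4 (t=16: DEC r by 4): {r=16}
  after event 5 (t=24: INC p by 12): {p=12, r=16}
  after event 6 (t=26: INC q by 6): {p=12, q=6, r=16}
  after event 7 (t=36: INC q by 3): {p=12, q=9, r=16}
  after event 8 (t=39: INC r by 7): {p=12, q=9, r=23}
  after event 9 (t=46: SET p = 15): {p=15, q=9, r=23}
  after event 10 (t=50: SET q = -5): {p=15, q=-5, r=23}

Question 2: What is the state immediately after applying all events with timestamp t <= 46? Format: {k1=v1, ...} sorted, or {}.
Apply events with t <= 46 (9 events):
  after event 1 (t=4: SET q = 3): {q=3}
  after event 2 (t=12: SET r = 20): {q=3, r=20}
  after event 3 (t=14: DEL q): {r=20}
  after event 4 (t=16: DEC r by 4): {r=16}
  after event 5 (t=24: INC p by 12): {p=12, r=16}
  after event 6 (t=26: INC q by 6): {p=12, q=6, r=16}
  after event 7 (t=36: INC q by 3): {p=12, q=9, r=16}
  after event 8 (t=39: INC r by 7): {p=12, q=9, r=23}
  after event 9 (t=46: SET p = 15): {p=15, q=9, r=23}

Answer: {p=15, q=9, r=23}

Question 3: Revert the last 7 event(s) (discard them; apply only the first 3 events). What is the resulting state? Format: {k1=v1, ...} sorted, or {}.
Answer: {r=20}

Derivation:
Keep first 3 events (discard last 7):
  after event 1 (t=4: SET q = 3): {q=3}
  after event 2 (t=12: SET r = 20): {q=3, r=20}
  after event 3 (t=14: DEL q): {r=20}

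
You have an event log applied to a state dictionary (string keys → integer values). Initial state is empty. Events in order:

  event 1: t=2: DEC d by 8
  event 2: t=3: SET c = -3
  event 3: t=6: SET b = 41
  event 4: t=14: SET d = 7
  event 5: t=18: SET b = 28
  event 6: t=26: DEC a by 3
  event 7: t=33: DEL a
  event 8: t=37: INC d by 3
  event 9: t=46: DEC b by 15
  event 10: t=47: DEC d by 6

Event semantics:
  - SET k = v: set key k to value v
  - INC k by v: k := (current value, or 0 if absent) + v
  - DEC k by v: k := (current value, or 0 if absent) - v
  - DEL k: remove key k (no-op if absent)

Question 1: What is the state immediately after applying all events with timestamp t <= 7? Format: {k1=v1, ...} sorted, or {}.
Apply events with t <= 7 (3 events):
  after event 1 (t=2: DEC d by 8): {d=-8}
  after event 2 (t=3: SET c = -3): {c=-3, d=-8}
  after event 3 (t=6: SET b = 41): {b=41, c=-3, d=-8}

Answer: {b=41, c=-3, d=-8}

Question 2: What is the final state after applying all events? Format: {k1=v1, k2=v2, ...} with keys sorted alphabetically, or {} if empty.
  after event 1 (t=2: DEC d by 8): {d=-8}
  after event 2 (t=3: SET c = -3): {c=-3, d=-8}
  after event 3 (t=6: SET b = 41): {b=41, c=-3, d=-8}
  after event 4 (t=14: SET d = 7): {b=41, c=-3, d=7}
  after event 5 (t=18: SET b = 28): {b=28, c=-3, d=7}
  after event 6 (t=26: DEC a by 3): {a=-3, b=28, c=-3, d=7}
  after event 7 (t=33: DEL a): {b=28, c=-3, d=7}
  after event 8 (t=37: INC d by 3): {b=28, c=-3, d=10}
  after event 9 (t=46: DEC b by 15): {b=13, c=-3, d=10}
  after event 10 (t=47: DEC d by 6): {b=13, c=-3, d=4}

Answer: {b=13, c=-3, d=4}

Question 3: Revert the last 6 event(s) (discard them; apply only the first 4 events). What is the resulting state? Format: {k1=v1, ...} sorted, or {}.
Keep first 4 events (discard last 6):
  after event 1 (t=2: DEC d by 8): {d=-8}
  after event 2 (t=3: SET c = -3): {c=-3, d=-8}
  after event 3 (t=6: SET b = 41): {b=41, c=-3, d=-8}
  after event 4 (t=14: SET d = 7): {b=41, c=-3, d=7}

Answer: {b=41, c=-3, d=7}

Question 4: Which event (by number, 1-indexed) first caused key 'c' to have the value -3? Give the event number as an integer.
Answer: 2

Derivation:
Looking for first event where c becomes -3:
  event 2: c (absent) -> -3  <-- first match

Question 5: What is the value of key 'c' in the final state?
Track key 'c' through all 10 events:
  event 1 (t=2: DEC d by 8): c unchanged
  event 2 (t=3: SET c = -3): c (absent) -> -3
  event 3 (t=6: SET b = 41): c unchanged
  event 4 (t=14: SET d = 7): c unchanged
  event 5 (t=18: SET b = 28): c unchanged
  event 6 (t=26: DEC a by 3): c unchanged
  event 7 (t=33: DEL a): c unchanged
  event 8 (t=37: INC d by 3): c unchanged
  event 9 (t=46: DEC b by 15): c unchanged
  event 10 (t=47: DEC d by 6): c unchanged
Final: c = -3

Answer: -3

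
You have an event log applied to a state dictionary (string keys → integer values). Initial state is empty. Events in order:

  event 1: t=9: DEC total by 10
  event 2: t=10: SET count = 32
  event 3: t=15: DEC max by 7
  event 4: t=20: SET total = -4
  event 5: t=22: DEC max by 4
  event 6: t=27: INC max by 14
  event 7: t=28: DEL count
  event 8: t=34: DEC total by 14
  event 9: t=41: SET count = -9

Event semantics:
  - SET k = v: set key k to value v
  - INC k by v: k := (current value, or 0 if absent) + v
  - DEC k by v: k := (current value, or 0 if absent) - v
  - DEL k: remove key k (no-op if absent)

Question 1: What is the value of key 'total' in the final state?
Answer: -18

Derivation:
Track key 'total' through all 9 events:
  event 1 (t=9: DEC total by 10): total (absent) -> -10
  event 2 (t=10: SET count = 32): total unchanged
  event 3 (t=15: DEC max by 7): total unchanged
  event 4 (t=20: SET total = -4): total -10 -> -4
  event 5 (t=22: DEC max by 4): total unchanged
  event 6 (t=27: INC max by 14): total unchanged
  event 7 (t=28: DEL count): total unchanged
  event 8 (t=34: DEC total by 14): total -4 -> -18
  event 9 (t=41: SET count = -9): total unchanged
Final: total = -18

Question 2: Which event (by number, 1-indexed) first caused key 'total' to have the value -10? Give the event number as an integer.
Looking for first event where total becomes -10:
  event 1: total (absent) -> -10  <-- first match

Answer: 1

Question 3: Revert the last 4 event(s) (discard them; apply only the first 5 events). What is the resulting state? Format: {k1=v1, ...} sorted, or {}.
Answer: {count=32, max=-11, total=-4}

Derivation:
Keep first 5 events (discard last 4):
  after event 1 (t=9: DEC total by 10): {total=-10}
  after event 2 (t=10: SET count = 32): {count=32, total=-10}
  after event 3 (t=15: DEC max by 7): {count=32, max=-7, total=-10}
  after event 4 (t=20: SET total = -4): {count=32, max=-7, total=-4}
  after event 5 (t=22: DEC max by 4): {count=32, max=-11, total=-4}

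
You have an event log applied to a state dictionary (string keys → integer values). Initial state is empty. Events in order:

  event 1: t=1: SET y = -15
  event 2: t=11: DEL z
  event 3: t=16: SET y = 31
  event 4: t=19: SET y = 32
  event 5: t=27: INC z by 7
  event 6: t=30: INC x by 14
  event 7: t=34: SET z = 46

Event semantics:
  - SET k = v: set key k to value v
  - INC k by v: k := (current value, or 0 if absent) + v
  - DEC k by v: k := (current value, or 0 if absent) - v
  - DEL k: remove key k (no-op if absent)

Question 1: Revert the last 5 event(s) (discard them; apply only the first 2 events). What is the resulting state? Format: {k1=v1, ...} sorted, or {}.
Answer: {y=-15}

Derivation:
Keep first 2 events (discard last 5):
  after event 1 (t=1: SET y = -15): {y=-15}
  after event 2 (t=11: DEL z): {y=-15}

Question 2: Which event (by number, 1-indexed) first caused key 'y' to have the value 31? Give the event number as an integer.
Answer: 3

Derivation:
Looking for first event where y becomes 31:
  event 1: y = -15
  event 2: y = -15
  event 3: y -15 -> 31  <-- first match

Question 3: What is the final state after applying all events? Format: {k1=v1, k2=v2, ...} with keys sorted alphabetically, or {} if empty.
Answer: {x=14, y=32, z=46}

Derivation:
  after event 1 (t=1: SET y = -15): {y=-15}
  after event 2 (t=11: DEL z): {y=-15}
  after event 3 (t=16: SET y = 31): {y=31}
  after event 4 (t=19: SET y = 32): {y=32}
  after event 5 (t=27: INC z by 7): {y=32, z=7}
  after event 6 (t=30: INC x by 14): {x=14, y=32, z=7}
  after event 7 (t=34: SET z = 46): {x=14, y=32, z=46}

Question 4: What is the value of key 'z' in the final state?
Answer: 46

Derivation:
Track key 'z' through all 7 events:
  event 1 (t=1: SET y = -15): z unchanged
  event 2 (t=11: DEL z): z (absent) -> (absent)
  event 3 (t=16: SET y = 31): z unchanged
  event 4 (t=19: SET y = 32): z unchanged
  event 5 (t=27: INC z by 7): z (absent) -> 7
  event 6 (t=30: INC x by 14): z unchanged
  event 7 (t=34: SET z = 46): z 7 -> 46
Final: z = 46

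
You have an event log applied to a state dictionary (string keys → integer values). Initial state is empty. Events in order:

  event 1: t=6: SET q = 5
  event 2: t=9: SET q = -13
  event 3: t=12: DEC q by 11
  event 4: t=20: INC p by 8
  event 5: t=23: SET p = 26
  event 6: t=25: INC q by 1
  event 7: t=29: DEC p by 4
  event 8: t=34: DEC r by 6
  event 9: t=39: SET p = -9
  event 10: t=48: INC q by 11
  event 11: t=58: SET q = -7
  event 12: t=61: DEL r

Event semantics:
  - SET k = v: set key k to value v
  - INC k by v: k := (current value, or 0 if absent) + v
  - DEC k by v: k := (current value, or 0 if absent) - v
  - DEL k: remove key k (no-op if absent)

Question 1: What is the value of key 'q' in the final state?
Track key 'q' through all 12 events:
  event 1 (t=6: SET q = 5): q (absent) -> 5
  event 2 (t=9: SET q = -13): q 5 -> -13
  event 3 (t=12: DEC q by 11): q -13 -> -24
  event 4 (t=20: INC p by 8): q unchanged
  event 5 (t=23: SET p = 26): q unchanged
  event 6 (t=25: INC q by 1): q -24 -> -23
  event 7 (t=29: DEC p by 4): q unchanged
  event 8 (t=34: DEC r by 6): q unchanged
  event 9 (t=39: SET p = -9): q unchanged
  event 10 (t=48: INC q by 11): q -23 -> -12
  event 11 (t=58: SET q = -7): q -12 -> -7
  event 12 (t=61: DEL r): q unchanged
Final: q = -7

Answer: -7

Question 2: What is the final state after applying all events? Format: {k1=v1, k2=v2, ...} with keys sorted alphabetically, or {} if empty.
  after event 1 (t=6: SET q = 5): {q=5}
  after event 2 (t=9: SET q = -13): {q=-13}
  after event 3 (t=12: DEC q by 11): {q=-24}
  after event 4 (t=20: INC p by 8): {p=8, q=-24}
  after event 5 (t=23: SET p = 26): {p=26, q=-24}
  after event 6 (t=25: INC q by 1): {p=26, q=-23}
  after event 7 (t=29: DEC p by 4): {p=22, q=-23}
  after event 8 (t=34: DEC r by 6): {p=22, q=-23, r=-6}
  after event 9 (t=39: SET p = -9): {p=-9, q=-23, r=-6}
  after event 10 (t=48: INC q by 11): {p=-9, q=-12, r=-6}
  after event 11 (t=58: SET q = -7): {p=-9, q=-7, r=-6}
  after event 12 (t=61: DEL r): {p=-9, q=-7}

Answer: {p=-9, q=-7}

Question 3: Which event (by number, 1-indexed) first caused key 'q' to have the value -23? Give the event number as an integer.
Answer: 6

Derivation:
Looking for first event where q becomes -23:
  event 1: q = 5
  event 2: q = -13
  event 3: q = -24
  event 4: q = -24
  event 5: q = -24
  event 6: q -24 -> -23  <-- first match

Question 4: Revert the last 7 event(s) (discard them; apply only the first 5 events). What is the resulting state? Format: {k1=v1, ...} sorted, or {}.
Answer: {p=26, q=-24}

Derivation:
Keep first 5 events (discard last 7):
  after event 1 (t=6: SET q = 5): {q=5}
  after event 2 (t=9: SET q = -13): {q=-13}
  after event 3 (t=12: DEC q by 11): {q=-24}
  after event 4 (t=20: INC p by 8): {p=8, q=-24}
  after event 5 (t=23: SET p = 26): {p=26, q=-24}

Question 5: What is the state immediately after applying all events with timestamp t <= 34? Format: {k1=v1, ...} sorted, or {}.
Answer: {p=22, q=-23, r=-6}

Derivation:
Apply events with t <= 34 (8 events):
  after event 1 (t=6: SET q = 5): {q=5}
  after event 2 (t=9: SET q = -13): {q=-13}
  after event 3 (t=12: DEC q by 11): {q=-24}
  after event 4 (t=20: INC p by 8): {p=8, q=-24}
  after event 5 (t=23: SET p = 26): {p=26, q=-24}
  after event 6 (t=25: INC q by 1): {p=26, q=-23}
  after event 7 (t=29: DEC p by 4): {p=22, q=-23}
  after event 8 (t=34: DEC r by 6): {p=22, q=-23, r=-6}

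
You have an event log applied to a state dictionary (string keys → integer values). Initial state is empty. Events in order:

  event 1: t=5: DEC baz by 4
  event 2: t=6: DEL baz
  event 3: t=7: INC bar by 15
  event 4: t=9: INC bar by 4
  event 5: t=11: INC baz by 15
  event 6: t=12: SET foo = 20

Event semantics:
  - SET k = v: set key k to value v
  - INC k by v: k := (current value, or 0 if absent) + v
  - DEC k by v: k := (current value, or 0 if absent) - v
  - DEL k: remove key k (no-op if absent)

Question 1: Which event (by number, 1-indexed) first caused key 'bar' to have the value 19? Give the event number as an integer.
Answer: 4

Derivation:
Looking for first event where bar becomes 19:
  event 3: bar = 15
  event 4: bar 15 -> 19  <-- first match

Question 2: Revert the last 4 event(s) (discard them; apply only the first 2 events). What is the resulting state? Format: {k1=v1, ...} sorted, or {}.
Answer: {}

Derivation:
Keep first 2 events (discard last 4):
  after event 1 (t=5: DEC baz by 4): {baz=-4}
  after event 2 (t=6: DEL baz): {}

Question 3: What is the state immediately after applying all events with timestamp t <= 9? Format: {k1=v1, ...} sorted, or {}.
Answer: {bar=19}

Derivation:
Apply events with t <= 9 (4 events):
  after event 1 (t=5: DEC baz by 4): {baz=-4}
  after event 2 (t=6: DEL baz): {}
  after event 3 (t=7: INC bar by 15): {bar=15}
  after event 4 (t=9: INC bar by 4): {bar=19}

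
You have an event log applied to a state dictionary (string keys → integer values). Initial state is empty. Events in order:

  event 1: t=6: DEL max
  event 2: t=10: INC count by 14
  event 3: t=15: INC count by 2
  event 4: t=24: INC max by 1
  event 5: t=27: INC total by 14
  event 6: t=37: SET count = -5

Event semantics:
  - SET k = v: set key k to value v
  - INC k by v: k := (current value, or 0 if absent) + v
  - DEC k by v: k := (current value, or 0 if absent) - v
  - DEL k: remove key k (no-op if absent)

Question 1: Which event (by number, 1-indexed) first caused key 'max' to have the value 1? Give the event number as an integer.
Looking for first event where max becomes 1:
  event 4: max (absent) -> 1  <-- first match

Answer: 4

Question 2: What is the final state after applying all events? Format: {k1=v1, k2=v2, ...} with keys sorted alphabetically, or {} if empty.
  after event 1 (t=6: DEL max): {}
  after event 2 (t=10: INC count by 14): {count=14}
  after event 3 (t=15: INC count by 2): {count=16}
  after event 4 (t=24: INC max by 1): {count=16, max=1}
  after event 5 (t=27: INC total by 14): {count=16, max=1, total=14}
  after event 6 (t=37: SET count = -5): {count=-5, max=1, total=14}

Answer: {count=-5, max=1, total=14}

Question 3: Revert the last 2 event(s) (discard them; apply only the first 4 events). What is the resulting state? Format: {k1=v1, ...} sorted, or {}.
Keep first 4 events (discard last 2):
  after event 1 (t=6: DEL max): {}
  after event 2 (t=10: INC count by 14): {count=14}
  after event 3 (t=15: INC count by 2): {count=16}
  after event 4 (t=24: INC max by 1): {count=16, max=1}

Answer: {count=16, max=1}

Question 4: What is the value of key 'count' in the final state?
Answer: -5

Derivation:
Track key 'count' through all 6 events:
  event 1 (t=6: DEL max): count unchanged
  event 2 (t=10: INC count by 14): count (absent) -> 14
  event 3 (t=15: INC count by 2): count 14 -> 16
  event 4 (t=24: INC max by 1): count unchanged
  event 5 (t=27: INC total by 14): count unchanged
  event 6 (t=37: SET count = -5): count 16 -> -5
Final: count = -5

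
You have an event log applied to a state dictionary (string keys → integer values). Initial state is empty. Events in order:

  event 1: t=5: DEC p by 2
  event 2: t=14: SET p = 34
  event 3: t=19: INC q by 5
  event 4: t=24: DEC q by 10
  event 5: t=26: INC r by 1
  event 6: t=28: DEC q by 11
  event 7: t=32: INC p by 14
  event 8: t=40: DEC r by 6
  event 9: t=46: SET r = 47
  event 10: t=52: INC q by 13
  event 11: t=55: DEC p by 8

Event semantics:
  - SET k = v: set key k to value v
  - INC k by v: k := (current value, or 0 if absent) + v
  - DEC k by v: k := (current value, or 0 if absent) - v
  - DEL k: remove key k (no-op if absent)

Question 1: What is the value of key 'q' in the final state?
Track key 'q' through all 11 events:
  event 1 (t=5: DEC p by 2): q unchanged
  event 2 (t=14: SET p = 34): q unchanged
  event 3 (t=19: INC q by 5): q (absent) -> 5
  event 4 (t=24: DEC q by 10): q 5 -> -5
  event 5 (t=26: INC r by 1): q unchanged
  event 6 (t=28: DEC q by 11): q -5 -> -16
  event 7 (t=32: INC p by 14): q unchanged
  event 8 (t=40: DEC r by 6): q unchanged
  event 9 (t=46: SET r = 47): q unchanged
  event 10 (t=52: INC q by 13): q -16 -> -3
  event 11 (t=55: DEC p by 8): q unchanged
Final: q = -3

Answer: -3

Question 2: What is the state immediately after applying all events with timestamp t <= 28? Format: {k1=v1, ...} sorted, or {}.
Apply events with t <= 28 (6 events):
  after event 1 (t=5: DEC p by 2): {p=-2}
  after event 2 (t=14: SET p = 34): {p=34}
  after event 3 (t=19: INC q by 5): {p=34, q=5}
  after event 4 (t=24: DEC q by 10): {p=34, q=-5}
  after event 5 (t=26: INC r by 1): {p=34, q=-5, r=1}
  after event 6 (t=28: DEC q by 11): {p=34, q=-16, r=1}

Answer: {p=34, q=-16, r=1}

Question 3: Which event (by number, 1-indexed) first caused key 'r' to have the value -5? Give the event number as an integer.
Answer: 8

Derivation:
Looking for first event where r becomes -5:
  event 5: r = 1
  event 6: r = 1
  event 7: r = 1
  event 8: r 1 -> -5  <-- first match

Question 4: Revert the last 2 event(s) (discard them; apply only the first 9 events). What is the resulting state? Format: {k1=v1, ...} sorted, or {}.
Keep first 9 events (discard last 2):
  after event 1 (t=5: DEC p by 2): {p=-2}
  after event 2 (t=14: SET p = 34): {p=34}
  after event 3 (t=19: INC q by 5): {p=34, q=5}
  after event 4 (t=24: DEC q by 10): {p=34, q=-5}
  after event 5 (t=26: INC r by 1): {p=34, q=-5, r=1}
  after event 6 (t=28: DEC q by 11): {p=34, q=-16, r=1}
  after event 7 (t=32: INC p by 14): {p=48, q=-16, r=1}
  after event 8 (t=40: DEC r by 6): {p=48, q=-16, r=-5}
  after event 9 (t=46: SET r = 47): {p=48, q=-16, r=47}

Answer: {p=48, q=-16, r=47}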